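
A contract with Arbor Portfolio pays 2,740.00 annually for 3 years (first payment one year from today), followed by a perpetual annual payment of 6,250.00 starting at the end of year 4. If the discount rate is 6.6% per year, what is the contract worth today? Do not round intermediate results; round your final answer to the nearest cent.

PV of 3-year annuity: 2,740.00 × [1 − (1+0.066)^−3] / 0.066 = 7243.50157
Perpetuity value at year 3: 6,250.00 / 0.066 = 94696.96970
PV of perpetuity: 94696.96970 / (1+0.066)^3 = 78174.38399
Total PV = 7243.50157 + 78174.38399 = 85417.88557

85417.89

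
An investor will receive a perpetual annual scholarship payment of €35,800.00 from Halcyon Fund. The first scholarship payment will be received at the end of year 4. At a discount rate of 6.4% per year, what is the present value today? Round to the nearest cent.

€464384.98

Value at end of year 3: C / r = €35,800.00 / 0.064 = €559,375.0000
Discount to today: PV = €559,375.0000 / (1 + 0.064)^3 = €559,375.0000 / 1.204550 = €464,384.98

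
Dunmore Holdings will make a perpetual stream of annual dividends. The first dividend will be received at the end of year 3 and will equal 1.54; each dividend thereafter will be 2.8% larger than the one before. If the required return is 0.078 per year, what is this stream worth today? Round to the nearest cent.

26.50

Value at end of year 2: C₁ / (r − g) = 1.54 / (0.078 − 0.028) = 30.8000
Discount to today: PV = 30.8000 / (1 + 0.078)^2 = 30.8000 / 1.162084 = 26.50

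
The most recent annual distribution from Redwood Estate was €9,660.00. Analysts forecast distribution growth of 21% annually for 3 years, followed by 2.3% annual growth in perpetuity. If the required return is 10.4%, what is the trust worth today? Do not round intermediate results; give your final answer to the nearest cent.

€195536.06

D_1 = 11688.60000
D_2 = 14143.20600
D_3 = 17113.27926
Terminal value at year 3: TV = D_3×(1+g_2)/(r−g_2) = 17506.88468/0.081 = 216134.37880
P_0 = D_1/(1+r)^1 + D_2/(1+r)^2 + D_3/(1+r)^3 + TV/(1+r)^3
    = 10587.50000 + 11604.05344 + 12718.21075 + 160626.29129 = 195536.05548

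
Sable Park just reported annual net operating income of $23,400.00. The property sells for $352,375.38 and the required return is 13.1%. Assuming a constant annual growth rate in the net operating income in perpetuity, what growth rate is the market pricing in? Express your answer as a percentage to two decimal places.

6.06%

P = D₀(1+g)/(r−g) ⇒ P(r−g) = D₀(1+g) ⇒ g(P+D₀) = P·r − D₀
g = (P·r − D₀)/(P + D₀) = ($352,375.38×0.131 − $23,400.00) / ($352,375.38 + $23,400.00) = 0.060571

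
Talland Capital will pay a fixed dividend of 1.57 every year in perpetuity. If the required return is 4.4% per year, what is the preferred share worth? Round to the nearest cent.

Level perpetuity: PV = C / r = 1.57 / 0.044 = 35.68

35.68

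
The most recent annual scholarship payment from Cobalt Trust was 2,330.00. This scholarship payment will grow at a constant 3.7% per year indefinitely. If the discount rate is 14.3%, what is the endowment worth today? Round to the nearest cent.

22794.43

D₁ = D₀ × (1 + g) = 2,330.00 × 1.037 = 2,416.2100
Growing perpetuity: P = D₁ / (r − g) = 2,416.2100 / (0.143 − 0.037) = 22,794.43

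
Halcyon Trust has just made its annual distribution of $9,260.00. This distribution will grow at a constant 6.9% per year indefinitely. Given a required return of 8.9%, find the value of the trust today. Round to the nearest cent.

$494947.00

D₁ = D₀ × (1 + g) = $9,260.00 × 1.069 = $9,898.9400
Growing perpetuity: P = D₁ / (r − g) = $9,898.9400 / (0.089 − 0.069) = $494,947.00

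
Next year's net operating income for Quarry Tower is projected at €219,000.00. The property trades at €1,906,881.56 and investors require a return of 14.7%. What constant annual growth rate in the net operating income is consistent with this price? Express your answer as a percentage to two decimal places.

P = D₁/(r−g) ⇒ g = r − D₁/P = 0.147 − €219,000.00/€1,906,881.56 = 0.032153

3.22%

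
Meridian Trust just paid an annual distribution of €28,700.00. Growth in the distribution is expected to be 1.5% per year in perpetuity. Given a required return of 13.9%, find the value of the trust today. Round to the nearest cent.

D₁ = D₀ × (1 + g) = €28,700.00 × 1.015 = €29,130.5000
Growing perpetuity: P = D₁ / (r − g) = €29,130.5000 / (0.139 − 0.015) = €234,923.39

€234923.39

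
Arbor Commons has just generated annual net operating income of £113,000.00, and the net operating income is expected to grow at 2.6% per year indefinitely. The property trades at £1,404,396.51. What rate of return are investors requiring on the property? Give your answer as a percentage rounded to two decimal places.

10.86%

D₁ = £113,000.00 × 1.026 = £115,938.0000
P = D₁/(r − g) ⇒ r = D₁/P + g = £115,938.0000/£1,404,396.51 + 0.026 = 0.082554 + 0.026 = 0.108554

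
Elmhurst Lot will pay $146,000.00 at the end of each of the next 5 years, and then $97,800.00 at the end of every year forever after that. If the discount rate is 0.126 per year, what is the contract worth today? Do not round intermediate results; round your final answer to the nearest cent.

PV of 5-year annuity: $146,000.00 × [1 − (1+0.126)^−5] / 0.126 = 518567.47003
Perpetuity value at year 5: $97,800.00 / 0.126 = 776190.47619
PV of perpetuity: 776190.47619 / (1+0.126)^5 = 428821.30791
Total PV = 518567.47003 + 428821.30791 = 947388.77794

$947388.78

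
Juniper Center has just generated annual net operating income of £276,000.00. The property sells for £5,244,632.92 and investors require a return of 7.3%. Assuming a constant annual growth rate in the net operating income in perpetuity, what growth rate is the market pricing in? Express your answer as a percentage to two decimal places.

P = D₀(1+g)/(r−g) ⇒ P(r−g) = D₀(1+g) ⇒ g(P+D₀) = P·r − D₀
g = (P·r − D₀)/(P + D₀) = (£5,244,632.92×0.073 − £276,000.00) / (£5,244,632.92 + £276,000.00) = 0.019356

1.94%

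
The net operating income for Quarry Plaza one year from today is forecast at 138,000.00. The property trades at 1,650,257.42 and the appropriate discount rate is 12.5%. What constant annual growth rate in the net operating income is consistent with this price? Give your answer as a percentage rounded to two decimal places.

4.14%

P = D₁/(r−g) ⇒ g = r − D₁/P = 0.125 − 138,000.00/1,650,257.42 = 0.041377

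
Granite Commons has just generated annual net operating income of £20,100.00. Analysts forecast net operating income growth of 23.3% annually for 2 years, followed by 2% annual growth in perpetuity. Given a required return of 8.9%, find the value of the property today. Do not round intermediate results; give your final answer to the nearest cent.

£429430.76

D_1 = 24783.30000
D_2 = 30557.80890
Terminal value at year 2: TV = D_2×(1+g_2)/(r−g_2) = 31168.96508/0.069 = 451724.13157
P_0 = D_1/(1+r)^1 + D_2/(1+r)^2 + TV/(1+r)^2
    = 22757.85124 + 25767.15388 + 380905.75305 = 429430.75817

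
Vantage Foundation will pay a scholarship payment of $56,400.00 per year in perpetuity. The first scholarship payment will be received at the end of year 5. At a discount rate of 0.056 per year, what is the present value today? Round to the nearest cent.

Value at end of year 4: C / r = $56,400.00 / 0.056 = $1,007,142.8571
Discount to today: PV = $1,007,142.8571 / (1 + 0.056)^4 = $1,007,142.8571 / 1.243528 = $809,907.47

$809907.47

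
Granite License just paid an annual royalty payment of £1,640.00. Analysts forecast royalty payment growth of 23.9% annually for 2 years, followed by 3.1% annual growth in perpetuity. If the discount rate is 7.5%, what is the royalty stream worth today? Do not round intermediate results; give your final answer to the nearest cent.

£55116.38

D_1 = 2031.96000
D_2 = 2517.59844
Terminal value at year 2: TV = D_2×(1+g_2)/(r−g_2) = 2595.64399/0.044 = 58991.90890
P_0 = D_1/(1+r)^1 + D_2/(1+r)^2 + TV/(1+r)^2
    = 1890.19535 + 2178.56003 + 51047.62263 = 55116.37801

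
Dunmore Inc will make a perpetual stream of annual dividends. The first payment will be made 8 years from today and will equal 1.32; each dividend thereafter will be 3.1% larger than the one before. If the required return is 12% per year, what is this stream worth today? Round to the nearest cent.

Value at end of year 7: C₁ / (r − g) = 1.32 / (0.12 − 0.031) = 14.8315
Discount to today: PV = 14.8315 / (1 + 0.12)^7 = 14.8315 / 2.210681 = 6.71

6.71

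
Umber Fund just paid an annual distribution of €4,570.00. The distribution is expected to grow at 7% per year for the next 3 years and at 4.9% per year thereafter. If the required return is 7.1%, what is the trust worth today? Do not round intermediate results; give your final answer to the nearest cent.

D_1 = 4889.90000
D_2 = 5232.19300
D_3 = 5598.44651
Terminal value at year 3: TV = D_3×(1+g_2)/(r−g_2) = 5872.77039/0.022 = 266944.10859
P_0 = D_1/(1+r)^1 + D_2/(1+r)^2 + D_3/(1+r)^3 + TV/(1+r)^3
    = 4565.73296 + 4561.46990 + 4557.21083 + 217296.09813 = 230980.51182

€230980.51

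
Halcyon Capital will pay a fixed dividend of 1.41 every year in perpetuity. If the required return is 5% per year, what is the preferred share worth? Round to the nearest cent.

Level perpetuity: PV = C / r = 1.41 / 0.05 = 28.20

28.20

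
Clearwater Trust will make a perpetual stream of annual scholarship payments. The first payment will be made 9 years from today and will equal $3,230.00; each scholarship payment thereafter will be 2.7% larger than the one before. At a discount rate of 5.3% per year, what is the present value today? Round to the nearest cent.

Value at end of year 8: C₁ / (r − g) = $3,230.00 / (0.053 − 0.027) = $124,230.7692
Discount to today: PV = $124,230.7692 / (1 + 0.053)^8 = $124,230.7692 / 1.511565 = $82,186.83

$82186.83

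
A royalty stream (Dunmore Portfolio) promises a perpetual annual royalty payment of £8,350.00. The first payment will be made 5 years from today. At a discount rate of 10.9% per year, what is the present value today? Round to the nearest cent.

Value at end of year 4: C / r = £8,350.00 / 0.109 = £76,605.5046
Discount to today: PV = £76,605.5046 / (1 + 0.109)^4 = £76,605.5046 / 1.512607 = £50,644.68

£50644.68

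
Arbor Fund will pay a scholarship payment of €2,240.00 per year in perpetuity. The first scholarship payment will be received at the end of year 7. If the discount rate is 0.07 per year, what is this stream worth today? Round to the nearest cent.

€21322.95

Value at end of year 6: C / r = €2,240.00 / 0.07 = €32,000.0000
Discount to today: PV = €32,000.0000 / (1 + 0.07)^6 = €32,000.0000 / 1.500730 = €21,322.95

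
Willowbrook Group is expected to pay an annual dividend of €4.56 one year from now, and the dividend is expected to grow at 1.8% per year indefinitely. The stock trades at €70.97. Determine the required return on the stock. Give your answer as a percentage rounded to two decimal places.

P = D₁/(r − g) ⇒ r = D₁/P + g = €4.5600/€70.97 + 0.018 = 0.064253 + 0.018 = 0.082253

8.23%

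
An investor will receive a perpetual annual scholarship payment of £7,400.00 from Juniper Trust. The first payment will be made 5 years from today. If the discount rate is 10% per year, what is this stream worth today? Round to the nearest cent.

£50543.00

Value at end of year 4: C / r = £7,400.00 / 0.1 = £74,000.0000
Discount to today: PV = £74,000.0000 / (1 + 0.1)^4 = £74,000.0000 / 1.464100 = £50,543.00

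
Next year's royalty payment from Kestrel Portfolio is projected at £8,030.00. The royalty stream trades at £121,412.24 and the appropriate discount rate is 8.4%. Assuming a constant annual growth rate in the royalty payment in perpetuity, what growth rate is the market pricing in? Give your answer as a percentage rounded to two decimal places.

1.79%

P = D₁/(r−g) ⇒ g = r − D₁/P = 0.084 − £8,030.00/£121,412.24 = 0.017862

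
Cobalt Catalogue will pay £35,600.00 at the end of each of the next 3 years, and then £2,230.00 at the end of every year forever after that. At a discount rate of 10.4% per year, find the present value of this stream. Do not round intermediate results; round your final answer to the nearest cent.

£103847.63

PV of 3-year annuity: £35,600.00 × [1 − (1+0.104)^−3] / 0.104 = 87912.18429
Perpetuity value at year 3: £2,230.00 / 0.104 = 21442.30769
PV of perpetuity: 21442.30769 / (1+0.104)^3 = 15935.44896
Total PV = 87912.18429 + 15935.44896 = 103847.63325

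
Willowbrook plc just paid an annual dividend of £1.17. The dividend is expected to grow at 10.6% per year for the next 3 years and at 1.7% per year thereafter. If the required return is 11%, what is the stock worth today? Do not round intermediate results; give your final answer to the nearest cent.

£16.14

D_1 = 1.29402
D_2 = 1.43119
D_3 = 1.58289
Terminal value at year 3: TV = D_3×(1+g_2)/(r−g_2) = 1.60980/0.093 = 17.30969
P_0 = D_1/(1+r)^1 + D_2/(1+r)^2 + D_3/(1+r)^3 + TV/(1+r)^3
    = 1.16578 + 1.16158 + 1.15740 + 12.65669 = 16.14146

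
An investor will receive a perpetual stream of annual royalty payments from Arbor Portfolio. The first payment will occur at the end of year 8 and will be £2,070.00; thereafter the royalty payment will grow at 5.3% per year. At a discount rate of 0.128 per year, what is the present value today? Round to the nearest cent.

£11878.06

Value at end of year 7: C₁ / (r − g) = £2,070.00 / (0.128 − 0.053) = £27,600.0000
Discount to today: PV = £27,600.0000 / (1 + 0.128)^7 = £27,600.0000 / 2.323612 = £11,878.06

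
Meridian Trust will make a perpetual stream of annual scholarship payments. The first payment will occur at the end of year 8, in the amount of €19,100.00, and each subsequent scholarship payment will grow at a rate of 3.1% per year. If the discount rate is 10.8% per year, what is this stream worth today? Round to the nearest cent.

Value at end of year 7: C₁ / (r − g) = €19,100.00 / (0.108 − 0.031) = €248,051.9481
Discount to today: PV = €248,051.9481 / (1 + 0.108)^7 = €248,051.9481 / 2.050115 = €120,994.14

€120994.14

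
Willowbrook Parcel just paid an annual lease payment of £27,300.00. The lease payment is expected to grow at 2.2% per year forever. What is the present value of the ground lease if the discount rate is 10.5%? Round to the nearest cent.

D₁ = D₀ × (1 + g) = £27,300.00 × 1.022 = £27,900.6000
Growing perpetuity: P = D₁ / (r − g) = £27,900.6000 / (0.105 − 0.022) = £336,151.81

£336151.81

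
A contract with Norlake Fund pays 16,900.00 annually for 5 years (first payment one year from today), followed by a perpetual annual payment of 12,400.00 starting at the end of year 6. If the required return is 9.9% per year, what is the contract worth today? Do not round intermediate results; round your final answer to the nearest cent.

PV of 5-year annuity: 16,900.00 × [1 − (1+0.099)^−5] / 0.099 = 64228.29526
Perpetuity value at year 5: 12,400.00 / 0.099 = 125252.52525
PV of perpetuity: 125252.52525 / (1+0.099)^5 = 78126.43879
Total PV = 64228.29526 + 78126.43879 = 142354.73405

142354.73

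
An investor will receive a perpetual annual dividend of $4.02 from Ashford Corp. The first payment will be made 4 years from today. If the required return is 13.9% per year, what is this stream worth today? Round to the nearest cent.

$19.57

Value at end of year 3: C / r = $4.02 / 0.139 = $28.9209
Discount to today: PV = $28.9209 / (1 + 0.139)^3 = $28.9209 / 1.477649 = $19.57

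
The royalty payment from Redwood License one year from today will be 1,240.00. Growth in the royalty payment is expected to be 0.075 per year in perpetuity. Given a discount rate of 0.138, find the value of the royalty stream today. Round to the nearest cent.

19682.54

Growing perpetuity: P = D₁ / (r − g) = 1,240.0000 / (0.138 − 0.075) = 19,682.54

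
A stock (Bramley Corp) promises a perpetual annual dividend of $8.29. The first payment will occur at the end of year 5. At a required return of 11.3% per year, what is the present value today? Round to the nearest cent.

$47.81

Value at end of year 4: C / r = $8.29 / 0.113 = $73.3628
Discount to today: PV = $73.3628 / (1 + 0.113)^4 = $73.3628 / 1.534549 = $47.81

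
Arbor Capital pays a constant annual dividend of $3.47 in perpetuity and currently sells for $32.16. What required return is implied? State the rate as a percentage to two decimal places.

10.79%

P = C/r ⇒ r = C/P = $3.47/$32.16 = 0.107898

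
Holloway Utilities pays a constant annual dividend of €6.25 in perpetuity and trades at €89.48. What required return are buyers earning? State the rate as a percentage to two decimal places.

6.98%

P = C/r ⇒ r = C/P = €6.25/€89.48 = 0.069848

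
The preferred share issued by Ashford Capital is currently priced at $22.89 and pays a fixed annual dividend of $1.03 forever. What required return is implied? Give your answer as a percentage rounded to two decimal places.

4.50%

P = C/r ⇒ r = C/P = $1.03/$22.89 = 0.044998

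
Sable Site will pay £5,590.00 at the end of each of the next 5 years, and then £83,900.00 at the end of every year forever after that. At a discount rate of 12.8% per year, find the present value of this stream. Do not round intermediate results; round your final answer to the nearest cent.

PV of 5-year annuity: £5,590.00 × [1 − (1+0.128)^−5] / 0.128 = 19757.64841
Perpetuity value at year 5: £83,900.00 / 0.128 = 655468.75000
PV of perpetuity: 655468.75000 / (1+0.128)^5 = 358927.30077
Total PV = 19757.64841 + 358927.30077 = 378684.94917

£378684.95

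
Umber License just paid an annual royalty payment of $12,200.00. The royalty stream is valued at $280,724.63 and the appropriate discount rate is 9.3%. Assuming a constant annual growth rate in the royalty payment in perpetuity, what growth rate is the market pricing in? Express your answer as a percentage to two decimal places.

P = D₀(1+g)/(r−g) ⇒ P(r−g) = D₀(1+g) ⇒ g(P+D₀) = P·r − D₀
g = (P·r − D₀)/(P + D₀) = ($280,724.63×0.093 − $12,200.00) / ($280,724.63 + $12,200.00) = 0.047478

4.75%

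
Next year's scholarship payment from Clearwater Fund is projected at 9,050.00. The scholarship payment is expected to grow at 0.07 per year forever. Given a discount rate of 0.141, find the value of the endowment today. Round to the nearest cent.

127464.79

Growing perpetuity: P = D₁ / (r − g) = 9,050.0000 / (0.141 − 0.07) = 127,464.79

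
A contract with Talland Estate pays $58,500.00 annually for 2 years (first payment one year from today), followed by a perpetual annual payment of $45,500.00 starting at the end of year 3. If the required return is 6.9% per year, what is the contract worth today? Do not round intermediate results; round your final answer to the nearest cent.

PV of 2-year annuity: $58,500.00 × [1 − (1+0.069)^−2] / 0.069 = 105915.84767
Perpetuity value at year 2: $45,500.00 / 0.069 = 659420.28986
PV of perpetuity: 659420.28986 / (1+0.069)^2 = 577041.29722
Total PV = 105915.84767 + 577041.29722 = 682957.14489

$682957.14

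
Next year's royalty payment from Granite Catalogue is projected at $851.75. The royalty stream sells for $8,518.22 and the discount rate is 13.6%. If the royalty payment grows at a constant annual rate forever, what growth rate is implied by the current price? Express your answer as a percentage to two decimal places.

3.60%

P = D₁/(r−g) ⇒ g = r − D₁/P = 0.136 − $851.75/$8,518.22 = 0.036008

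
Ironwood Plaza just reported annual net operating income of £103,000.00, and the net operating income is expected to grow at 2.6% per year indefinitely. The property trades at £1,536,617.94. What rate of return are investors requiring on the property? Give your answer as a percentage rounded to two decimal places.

D₁ = £103,000.00 × 1.026 = £105,678.0000
P = D₁/(r − g) ⇒ r = D₁/P + g = £105,678.0000/£1,536,617.94 + 0.026 = 0.068773 + 0.026 = 0.094773

9.48%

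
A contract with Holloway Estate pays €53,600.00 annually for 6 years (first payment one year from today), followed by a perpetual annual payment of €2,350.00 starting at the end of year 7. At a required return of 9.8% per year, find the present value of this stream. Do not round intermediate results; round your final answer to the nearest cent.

€248501.03

PV of 6-year annuity: €53,600.00 × [1 − (1+0.098)^−6] / 0.098 = 234816.56550
Perpetuity value at year 6: €2,350.00 / 0.098 = 23979.59184
PV of perpetuity: 23979.59184 / (1+0.098)^6 = 13684.46257
Total PV = 234816.56550 + 13684.46257 = 248501.02807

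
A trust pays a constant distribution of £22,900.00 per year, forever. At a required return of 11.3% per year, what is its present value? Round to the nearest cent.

£202654.87

Level perpetuity: PV = C / r = £22,900.00 / 0.113 = £202,654.87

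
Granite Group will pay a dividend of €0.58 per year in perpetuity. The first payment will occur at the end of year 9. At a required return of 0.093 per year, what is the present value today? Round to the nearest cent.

€3.06

Value at end of year 8: C / r = €0.58 / 0.093 = €6.2366
Discount to today: PV = €6.2366 / (1 + 0.093)^8 = €6.2366 / 2.036861 = €3.06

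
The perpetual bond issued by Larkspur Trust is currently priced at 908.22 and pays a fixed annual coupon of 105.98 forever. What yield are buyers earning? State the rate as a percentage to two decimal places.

P = C/r ⇒ r = C/P = 105.98/908.22 = 0.116690

11.67%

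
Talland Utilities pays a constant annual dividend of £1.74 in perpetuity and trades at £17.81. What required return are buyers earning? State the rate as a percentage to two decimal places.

P = C/r ⇒ r = C/P = £1.74/£17.81 = 0.097698

9.77%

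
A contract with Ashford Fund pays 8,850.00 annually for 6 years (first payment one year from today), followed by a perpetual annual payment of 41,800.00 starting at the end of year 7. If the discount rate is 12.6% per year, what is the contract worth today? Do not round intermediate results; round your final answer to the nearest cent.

PV of 6-year annuity: 8,850.00 × [1 − (1+0.126)^−6] / 0.126 = 35775.94412
Perpetuity value at year 6: 41,800.00 / 0.126 = 331746.03175
PV of perpetuity: 331746.03175 / (1+0.126)^6 = 162770.38607
Total PV = 35775.94412 + 162770.38607 = 198546.33019

198546.33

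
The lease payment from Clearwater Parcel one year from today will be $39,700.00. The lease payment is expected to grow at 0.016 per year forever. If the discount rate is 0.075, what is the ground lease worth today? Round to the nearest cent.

Growing perpetuity: P = D₁ / (r − g) = $39,700.0000 / (0.075 − 0.016) = $672,881.36

$672881.36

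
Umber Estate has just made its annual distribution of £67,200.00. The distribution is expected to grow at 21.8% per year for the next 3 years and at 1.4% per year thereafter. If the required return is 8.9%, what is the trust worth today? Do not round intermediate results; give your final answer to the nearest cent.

D_1 = 81849.60000
D_2 = 99692.81280
D_3 = 121425.84599
Terminal value at year 3: TV = D_3×(1+g_2)/(r−g_2) = 123125.80783/0.075 = 1641677.43779
P_0 = D_1/(1+r)^1 + D_2/(1+r)^2 + D_3/(1+r)^3 + TV/(1+r)^3
    = 75160.33058 + 84063.62043 + 94021.56995 + 1271171.62578 = 1524417.14673

£1524417.15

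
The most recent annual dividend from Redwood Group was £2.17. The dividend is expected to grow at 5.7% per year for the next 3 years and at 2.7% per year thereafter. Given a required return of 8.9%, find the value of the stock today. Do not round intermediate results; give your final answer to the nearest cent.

£39.00

D_1 = 2.29369
D_2 = 2.42443
D_3 = 2.56262
Terminal value at year 3: TV = D_3×(1+g_2)/(r−g_2) = 2.63181/0.062 = 42.44861
P_0 = D_1/(1+r)^1 + D_2/(1+r)^2 + D_3/(1+r)^3 + TV/(1+r)^3
    = 2.10624 + 2.04434 + 1.98427 + 32.86849 = 39.00334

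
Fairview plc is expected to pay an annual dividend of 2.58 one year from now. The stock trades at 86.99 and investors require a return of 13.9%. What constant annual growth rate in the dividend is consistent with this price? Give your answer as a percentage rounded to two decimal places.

P = D₁/(r−g) ⇒ g = r − D₁/P = 0.139 − 2.58/86.99 = 0.109341

10.93%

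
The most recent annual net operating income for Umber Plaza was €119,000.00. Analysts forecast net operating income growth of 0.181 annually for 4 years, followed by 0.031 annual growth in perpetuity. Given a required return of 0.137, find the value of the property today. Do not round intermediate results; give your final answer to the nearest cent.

€1871146.71

D_1 = 140539.00000
D_2 = 165976.55900
D_3 = 196018.31618
D_4 = 231497.63141
Terminal value at year 4: TV = D_4×(1+g_2)/(r−g_2) = 238674.05798/0.106 = 2251642.05642
P_0 = D_1/(1+r)^1 + D_2/(1+r)^2 + D_3/(1+r)^3 + D_4/(1+r)^4 + TV/(1+r)^4
    = 123605.10114 + 128388.41201 + 133356.82900 + 138517.51544 + 1347278.85300 = 1871146.71059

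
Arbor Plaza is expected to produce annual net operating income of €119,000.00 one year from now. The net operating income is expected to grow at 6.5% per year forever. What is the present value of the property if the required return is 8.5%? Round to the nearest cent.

Growing perpetuity: P = D₁ / (r − g) = €119,000.0000 / (0.085 − 0.065) = €5,950,000.00

€5950000.00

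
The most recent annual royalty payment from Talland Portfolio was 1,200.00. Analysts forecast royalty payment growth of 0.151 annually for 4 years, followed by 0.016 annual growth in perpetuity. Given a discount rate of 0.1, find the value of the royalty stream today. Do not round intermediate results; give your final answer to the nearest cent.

22781.84

D_1 = 1381.20000
D_2 = 1589.76120
D_3 = 1829.81514
D_4 = 2106.11723
Terminal value at year 4: TV = D_4×(1+g_2)/(r−g_2) = 2139.81510/0.084 = 25473.98932
P_0 = D_1/(1+r)^1 + D_2/(1+r)^2 + D_3/(1+r)^3 + D_4/(1+r)^4 + TV/(1+r)^4
    = 1255.63636 + 1313.85223 + 1374.76720 + 1438.50640 + 17399.07747 = 22781.83967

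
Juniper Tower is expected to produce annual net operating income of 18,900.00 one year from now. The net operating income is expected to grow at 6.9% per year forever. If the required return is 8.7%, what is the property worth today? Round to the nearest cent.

1050000.00

Growing perpetuity: P = D₁ / (r − g) = 18,900.0000 / (0.087 − 0.069) = 1,050,000.00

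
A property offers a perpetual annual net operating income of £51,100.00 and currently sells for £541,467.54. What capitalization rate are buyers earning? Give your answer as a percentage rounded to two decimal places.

P = C/r ⇒ r = C/P = £51,100.00/£541,467.54 = 0.094373

9.44%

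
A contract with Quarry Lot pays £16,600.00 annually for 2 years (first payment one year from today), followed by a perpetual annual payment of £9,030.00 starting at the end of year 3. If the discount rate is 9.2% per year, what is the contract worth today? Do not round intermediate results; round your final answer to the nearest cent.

£111432.61

PV of 2-year annuity: £16,600.00 × [1 − (1+0.092)^−2] / 0.092 = 29122.22088
Perpetuity value at year 2: £9,030.00 / 0.092 = 98152.17391
PV of perpetuity: 98152.17391 / (1+0.092)^2 = 82310.38749
Total PV = 29122.22088 + 82310.38749 = 111432.60837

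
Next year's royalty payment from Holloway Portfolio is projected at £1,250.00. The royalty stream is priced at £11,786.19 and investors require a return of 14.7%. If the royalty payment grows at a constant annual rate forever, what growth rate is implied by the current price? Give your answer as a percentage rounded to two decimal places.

P = D₁/(r−g) ⇒ g = r − D₁/P = 0.147 − £1,250.00/£11,786.19 = 0.040944

4.09%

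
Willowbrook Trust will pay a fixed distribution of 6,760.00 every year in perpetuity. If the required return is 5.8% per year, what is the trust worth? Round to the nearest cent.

Level perpetuity: PV = C / r = 6,760.00 / 0.058 = 116,551.72

116551.72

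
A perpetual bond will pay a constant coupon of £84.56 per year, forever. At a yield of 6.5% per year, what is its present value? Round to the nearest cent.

Level perpetuity: PV = C / r = £84.56 / 0.065 = £1,300.92

£1300.92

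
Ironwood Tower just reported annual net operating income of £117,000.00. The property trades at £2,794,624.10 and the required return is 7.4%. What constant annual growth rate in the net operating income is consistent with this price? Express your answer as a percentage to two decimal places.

3.08%

P = D₀(1+g)/(r−g) ⇒ P(r−g) = D₀(1+g) ⇒ g(P+D₀) = P·r − D₀
g = (P·r − D₀)/(P + D₀) = (£2,794,624.10×0.074 − £117,000.00) / (£2,794,624.10 + £117,000.00) = 0.030843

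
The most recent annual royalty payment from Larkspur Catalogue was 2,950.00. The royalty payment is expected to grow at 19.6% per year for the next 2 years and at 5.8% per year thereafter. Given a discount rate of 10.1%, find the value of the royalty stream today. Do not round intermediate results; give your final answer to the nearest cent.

92335.50

D_1 = 3528.20000
D_2 = 4219.72720
Terminal value at year 2: TV = D_2×(1+g_2)/(r−g_2) = 4464.47138/0.043 = 103824.91576
P_0 = D_1/(1+r)^1 + D_2/(1+r)^2 + TV/(1+r)^2
    = 3204.54133 + 3481.04580 + 85649.91759 = 92335.50472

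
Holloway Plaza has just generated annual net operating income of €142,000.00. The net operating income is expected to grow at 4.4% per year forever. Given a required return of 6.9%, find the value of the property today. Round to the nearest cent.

D₁ = D₀ × (1 + g) = €142,000.00 × 1.044 = €148,248.0000
Growing perpetuity: P = D₁ / (r − g) = €148,248.0000 / (0.069 − 0.044) = €5,929,920.00

€5929920.00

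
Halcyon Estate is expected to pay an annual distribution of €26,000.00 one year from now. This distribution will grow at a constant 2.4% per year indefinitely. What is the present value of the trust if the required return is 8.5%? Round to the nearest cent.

Growing perpetuity: P = D₁ / (r − g) = €26,000.0000 / (0.085 − 0.024) = €426,229.51

€426229.51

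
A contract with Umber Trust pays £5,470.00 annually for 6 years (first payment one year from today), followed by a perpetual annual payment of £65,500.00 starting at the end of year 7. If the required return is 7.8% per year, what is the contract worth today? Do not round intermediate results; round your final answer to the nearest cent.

PV of 6-year annuity: £5,470.00 × [1 − (1+0.078)^−6] / 0.078 = 25441.31228
Perpetuity value at year 6: £65,500.00 / 0.078 = 839743.58974
PV of perpetuity: 839743.58974 / (1+0.078)^6 = 535098.99117
Total PV = 25441.31228 + 535098.99117 = 560540.30345

£560540.30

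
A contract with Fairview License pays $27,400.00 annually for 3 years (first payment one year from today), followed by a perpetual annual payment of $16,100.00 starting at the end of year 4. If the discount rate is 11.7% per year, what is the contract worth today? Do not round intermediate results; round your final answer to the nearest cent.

PV of 3-year annuity: $27,400.00 × [1 − (1+0.117)^−3] / 0.117 = 66150.93268
Perpetuity value at year 3: $16,100.00 / 0.117 = 137606.83761
PV of perpetuity: 137606.83761 / (1+0.117)^3 = 98737.12899
Total PV = 66150.93268 + 98737.12899 = 164888.06167

$164888.06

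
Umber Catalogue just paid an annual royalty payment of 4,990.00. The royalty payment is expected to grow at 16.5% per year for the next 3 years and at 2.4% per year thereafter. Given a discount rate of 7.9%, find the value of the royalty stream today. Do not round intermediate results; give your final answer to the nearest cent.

134422.46

D_1 = 5813.35000
D_2 = 6772.55275
D_3 = 7890.02395
Terminal value at year 3: TV = D_3×(1+g_2)/(r−g_2) = 8079.38453/0.055 = 146897.90052
P_0 = D_1/(1+r)^1 + D_2/(1+r)^2 + D_3/(1+r)^3 + TV/(1+r)^3
    = 5387.72011 + 5817.13988 + 6280.78588 + 116936.81338 = 134422.45925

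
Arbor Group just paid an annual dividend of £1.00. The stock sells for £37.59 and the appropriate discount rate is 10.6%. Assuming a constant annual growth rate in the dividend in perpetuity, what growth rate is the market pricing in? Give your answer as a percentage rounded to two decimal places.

P = D₀(1+g)/(r−g) ⇒ P(r−g) = D₀(1+g) ⇒ g(P+D₀) = P·r − D₀
g = (P·r − D₀)/(P + D₀) = (£37.59×0.106 − £1.00) / (£37.59 + £1.00) = 0.077340

7.73%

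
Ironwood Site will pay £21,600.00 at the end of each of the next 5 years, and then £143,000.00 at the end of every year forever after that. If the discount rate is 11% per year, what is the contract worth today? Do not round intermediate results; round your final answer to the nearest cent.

£851318.10

PV of 5-year annuity: £21,600.00 × [1 − (1+0.11)^−5] / 0.11 = 79831.37558
Perpetuity value at year 5: £143,000.00 / 0.11 = 1300000.00000
PV of perpetuity: 1300000.00000 / (1+0.11)^5 = 771486.72648
Total PV = 79831.37558 + 771486.72648 = 851318.10206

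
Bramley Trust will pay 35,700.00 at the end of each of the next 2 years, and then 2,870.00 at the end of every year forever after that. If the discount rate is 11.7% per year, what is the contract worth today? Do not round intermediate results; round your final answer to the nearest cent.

80233.79

PV of 2-year annuity: 35,700.00 × [1 − (1+0.117)^−2] / 0.117 = 60573.50830
Perpetuity value at year 2: 2,870.00 / 0.117 = 24529.91453
PV of perpetuity: 24529.91453 / (1+0.117)^2 = 19660.27955
Total PV = 60573.50830 + 19660.27955 = 80233.78785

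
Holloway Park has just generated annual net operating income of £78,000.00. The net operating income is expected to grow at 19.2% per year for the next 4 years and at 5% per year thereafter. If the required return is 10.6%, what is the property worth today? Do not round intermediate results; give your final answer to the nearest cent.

D_1 = 92976.00000
D_2 = 110827.39200
D_3 = 132106.25126
D_4 = 157470.65151
Terminal value at year 4: TV = D_4×(1+g_2)/(r−g_2) = 165344.18408/0.056 = 2952574.71575
P_0 = D_1/(1+r)^1 + D_2/(1+r)^2 + D_3/(1+r)^3 + D_4/(1+r)^4 + TV/(1+r)^4
    = 84065.09946 + 90601.80701 + 97646.79381 + 105239.58248 + 1973242.17152 = 2350795.45428

£2350795.45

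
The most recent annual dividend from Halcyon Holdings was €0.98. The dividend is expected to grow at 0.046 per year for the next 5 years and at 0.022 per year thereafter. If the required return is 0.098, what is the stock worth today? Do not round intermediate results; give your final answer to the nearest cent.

€14.59

D_1 = 1.02508
D_2 = 1.07223
D_3 = 1.12156
D_4 = 1.17315
D_5 = 1.22711
Terminal value at year 5: TV = D_5×(1+g_2)/(r−g_2) = 1.25411/0.076 = 16.50144
P_0 = D_1/(1+r)^1 + D_2/(1+r)^2 + D_3/(1+r)^3 + D_4/(1+r)^4 + D_5/(1+r)^5 + TV/(1+r)^5
    = 0.93359 + 0.88937 + 0.84725 + 0.80713 + 0.76891 + 10.33975 = 14.58600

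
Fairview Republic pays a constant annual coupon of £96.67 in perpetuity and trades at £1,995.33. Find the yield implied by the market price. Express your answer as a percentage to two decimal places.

4.84%

P = C/r ⇒ r = C/P = £96.67/£1,995.33 = 0.048448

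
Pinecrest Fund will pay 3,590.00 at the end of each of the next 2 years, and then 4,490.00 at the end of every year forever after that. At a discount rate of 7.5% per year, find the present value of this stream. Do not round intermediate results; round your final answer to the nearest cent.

58250.66

PV of 2-year annuity: 3,590.00 × [1 − (1+0.075)^−2] / 0.075 = 6446.07896
Perpetuity value at year 2: 4,490.00 / 0.075 = 59866.66667
PV of perpetuity: 59866.66667 / (1+0.075)^2 = 51804.57905
Total PV = 6446.07896 + 51804.57905 = 58250.65801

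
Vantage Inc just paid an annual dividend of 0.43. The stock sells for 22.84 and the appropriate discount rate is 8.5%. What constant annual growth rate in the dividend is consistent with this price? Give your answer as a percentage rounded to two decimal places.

6.50%

P = D₀(1+g)/(r−g) ⇒ P(r−g) = D₀(1+g) ⇒ g(P+D₀) = P·r − D₀
g = (P·r − D₀)/(P + D₀) = (22.84×0.085 − 0.43) / (22.84 + 0.43) = 0.064951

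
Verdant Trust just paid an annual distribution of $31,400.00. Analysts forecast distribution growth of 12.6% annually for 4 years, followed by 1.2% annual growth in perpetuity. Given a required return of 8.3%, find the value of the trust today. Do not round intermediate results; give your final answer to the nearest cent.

D_1 = 35356.40000
D_2 = 39811.30640
D_3 = 44827.53101
D_4 = 50475.79991
Terminal value at year 4: TV = D_4×(1+g_2)/(r−g_2) = 51081.50951/0.071 = 719457.88045
P_0 = D_1/(1+r)^1 + D_2/(1+r)^2 + D_3/(1+r)^3 + D_4/(1+r)^4 + TV/(1+r)^4
    = 32646.72207 + 33942.94464 + 35290.63312 + 36691.83093 + 522987.78728 = 661559.91804

$661559.92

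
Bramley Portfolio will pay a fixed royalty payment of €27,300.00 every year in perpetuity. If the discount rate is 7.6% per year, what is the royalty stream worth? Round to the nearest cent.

Level perpetuity: PV = C / r = €27,300.00 / 0.076 = €359,210.53

€359210.53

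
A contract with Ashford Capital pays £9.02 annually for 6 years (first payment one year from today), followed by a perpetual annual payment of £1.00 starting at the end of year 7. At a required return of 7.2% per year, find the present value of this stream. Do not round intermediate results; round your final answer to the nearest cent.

PV of 6-year annuity: £9.02 × [1 − (1+0.072)^−6] / 0.072 = 42.73001
Perpetuity value at year 6: £1.00 / 0.072 = 13.88889
PV of perpetuity: 13.88889 / (1+0.072)^6 = 9.15164
Total PV = 42.73001 + 9.15164 = 51.88165

£51.88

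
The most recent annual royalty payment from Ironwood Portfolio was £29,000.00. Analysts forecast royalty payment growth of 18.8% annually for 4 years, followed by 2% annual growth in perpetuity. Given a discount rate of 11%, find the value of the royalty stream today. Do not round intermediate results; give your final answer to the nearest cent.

£569111.79

D_1 = 34452.00000
D_2 = 40928.97600
D_3 = 48623.62349
D_4 = 57764.86470
Terminal value at year 4: TV = D_4×(1+g_2)/(r−g_2) = 58920.16200/0.09 = 654668.46664
P_0 = D_1/(1+r)^1 + D_2/(1+r)^2 + D_3/(1+r)^3 + D_4/(1+r)^4 + TV/(1+r)^4
    = 31037.83784 + 33218.87509 + 35553.17442 + 38051.50560 + 431250.39677 = 569111.78972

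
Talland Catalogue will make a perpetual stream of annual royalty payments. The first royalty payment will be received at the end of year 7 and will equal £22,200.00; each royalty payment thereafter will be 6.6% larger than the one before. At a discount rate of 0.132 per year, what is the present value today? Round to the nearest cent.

Value at end of year 6: C₁ / (r − g) = £22,200.00 / (0.132 − 0.066) = £336,363.6364
Discount to today: PV = £336,363.6364 / (1 + 0.132)^6 = £336,363.6364 / 2.104159 = £159,856.57

£159856.57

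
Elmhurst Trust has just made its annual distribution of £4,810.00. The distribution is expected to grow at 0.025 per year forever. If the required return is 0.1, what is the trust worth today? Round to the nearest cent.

D₁ = D₀ × (1 + g) = £4,810.00 × 1.025 = £4,930.2500
Growing perpetuity: P = D₁ / (r − g) = £4,930.2500 / (0.1 − 0.025) = £65,736.67

£65736.67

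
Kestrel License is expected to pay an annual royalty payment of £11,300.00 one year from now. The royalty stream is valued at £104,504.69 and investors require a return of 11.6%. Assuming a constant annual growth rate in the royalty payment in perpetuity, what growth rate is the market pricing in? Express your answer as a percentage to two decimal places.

0.79%

P = D₁/(r−g) ⇒ g = r − D₁/P = 0.116 − £11,300.00/£104,504.69 = 0.007871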